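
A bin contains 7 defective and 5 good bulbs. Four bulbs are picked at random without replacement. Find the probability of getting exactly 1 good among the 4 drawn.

One ordering (good drawn first) has probability 5/12 × 7/11 × 6/10 × 5/9 = 1050/11880 = 35/396.
There are C(4,1) = 4 such orderings, each equally likely, so P = 4 × 35/396 = 35/99.

35/99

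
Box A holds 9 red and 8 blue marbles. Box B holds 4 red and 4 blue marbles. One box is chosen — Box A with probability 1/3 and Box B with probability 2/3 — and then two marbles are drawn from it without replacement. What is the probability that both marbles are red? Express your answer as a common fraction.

55/238

From Box A: P(both red) = (9/17)(8/16) = 9/34.
From Box B: P(both red) = (4/8)(3/7) = 3/14.
Total probability = (1/3)(9/34) + (2/3)(3/14) = 55/238.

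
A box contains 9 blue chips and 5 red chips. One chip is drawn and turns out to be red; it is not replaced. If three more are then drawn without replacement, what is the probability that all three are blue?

42/143

With the first chip removed, 9 blue remain out of 13.
P = 9/13 × 8/12 × 7/11 = 504/1716 = 42/143.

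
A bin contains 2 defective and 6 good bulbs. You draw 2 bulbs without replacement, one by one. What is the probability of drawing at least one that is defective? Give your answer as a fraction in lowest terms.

P(no defective) = 6/8 × 5/7 = 30/56 = 15/28.
P(at least one) = 1 − 15/28 = 13/28.

13/28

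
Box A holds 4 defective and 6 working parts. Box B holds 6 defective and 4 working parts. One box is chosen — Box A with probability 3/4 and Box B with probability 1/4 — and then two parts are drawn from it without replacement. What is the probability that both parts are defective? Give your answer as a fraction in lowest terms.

From Box A: P(both defective) = (4/10)(3/9) = 2/15.
From Box B: P(both defective) = (6/10)(5/9) = 1/3.
Total probability = (3/4)(2/15) + (1/4)(1/3) = 11/60.

11/60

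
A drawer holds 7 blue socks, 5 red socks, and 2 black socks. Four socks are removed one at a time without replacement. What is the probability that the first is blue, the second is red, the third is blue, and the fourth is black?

5/286

Each draw changes the counts, so multiply the conditional probabilities along the sequence:
P = 7/14 × 5/13 × 6/12 × 2/11 = 420/24024 = 5/286.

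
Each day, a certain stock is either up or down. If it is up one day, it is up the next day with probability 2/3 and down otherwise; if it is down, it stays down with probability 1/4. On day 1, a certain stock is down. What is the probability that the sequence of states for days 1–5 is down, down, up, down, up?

Day 1 is given. For each transition, use the conditional probability from the current state:
P(down | down) = 1/4; P(up | down) = 3/4; P(down | up) = 1/3; P(up | down) = 3/4.
P = 1/4 × 3/4 × 1/3 × 3/4 = 9/192 = 3/64.

3/64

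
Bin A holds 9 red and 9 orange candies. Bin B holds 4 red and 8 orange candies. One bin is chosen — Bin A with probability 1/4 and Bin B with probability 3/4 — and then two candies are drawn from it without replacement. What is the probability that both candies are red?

95/748

From Bin A: P(both red) = (9/18)(8/17) = 4/17.
From Bin B: P(both red) = (4/12)(3/11) = 1/11.
Total probability = (1/4)(4/17) + (3/4)(1/11) = 95/748.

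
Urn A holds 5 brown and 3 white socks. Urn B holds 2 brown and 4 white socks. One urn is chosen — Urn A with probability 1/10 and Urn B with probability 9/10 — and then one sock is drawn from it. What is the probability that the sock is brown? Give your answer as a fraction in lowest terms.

29/80

From Urn A: P(brown) = 5/8.
From Urn B: P(brown) = 2/6.
Total probability = (1/10)(5/8) + (9/10)(2/6) = 29/80.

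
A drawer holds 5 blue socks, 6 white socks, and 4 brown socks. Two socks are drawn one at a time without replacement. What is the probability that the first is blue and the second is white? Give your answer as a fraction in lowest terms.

Chain rule:
P = 5/15 × 6/14 = 30/210 = 1/7.

1/7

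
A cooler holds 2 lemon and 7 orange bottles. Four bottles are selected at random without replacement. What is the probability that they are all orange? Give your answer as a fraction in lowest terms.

P(every draw is orange) = 7/9 × 6/8 × 5/7 × 4/6 = 840/3024 = 5/18.

5/18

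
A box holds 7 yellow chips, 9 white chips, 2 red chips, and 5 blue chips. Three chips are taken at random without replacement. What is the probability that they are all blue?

P(all blue) = 5/23 × 4/22 × 3/21 = 60/10626 = 10/1771.

10/1771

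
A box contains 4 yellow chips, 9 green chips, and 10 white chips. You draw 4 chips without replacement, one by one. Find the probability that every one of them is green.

18/1265

P = 9/23 × 8/22 × 7/21 × 6/20 = 3024/212520 = 18/1265.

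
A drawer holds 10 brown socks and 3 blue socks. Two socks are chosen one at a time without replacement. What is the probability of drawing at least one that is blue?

11/26

P(no blue) = 10/13 × 9/12 = 90/156 = 15/26.
P(at least one) = 1 − 15/26 = 11/26.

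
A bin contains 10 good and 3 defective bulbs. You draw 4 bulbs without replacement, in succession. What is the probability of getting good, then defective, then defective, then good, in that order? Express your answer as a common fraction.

9/286

Multiply the probability of each draw given the previous ones:
P = 10/13 × 3/12 × 2/11 × 9/10 = 540/17160 = 9/286.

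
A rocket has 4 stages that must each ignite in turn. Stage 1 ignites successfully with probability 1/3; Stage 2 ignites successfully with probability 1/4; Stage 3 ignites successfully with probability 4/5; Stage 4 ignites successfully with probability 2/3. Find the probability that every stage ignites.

2/45

The events are sequential, so multiply the conditional probabilities:
P = 1/3 × 1/4 × 4/5 × 2/3 = 8/180 = 2/45.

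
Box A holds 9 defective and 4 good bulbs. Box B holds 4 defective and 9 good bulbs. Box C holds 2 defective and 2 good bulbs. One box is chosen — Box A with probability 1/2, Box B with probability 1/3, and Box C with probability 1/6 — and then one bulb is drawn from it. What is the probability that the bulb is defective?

83/156

From Box A: P(defective) = 9/13.
From Box B: P(defective) = 4/13.
From Box C: P(defective) = 2/4.
Total probability = (1/2)(9/13) + (1/3)(4/13) + (1/6)(2/4) = 83/156.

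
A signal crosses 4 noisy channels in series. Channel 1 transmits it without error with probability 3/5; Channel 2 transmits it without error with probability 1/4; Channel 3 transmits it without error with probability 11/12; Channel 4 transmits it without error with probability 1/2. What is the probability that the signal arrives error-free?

Multiplying along the chain,
P = 3/5 × 1/4 × 11/12 × 1/2 = 33/480 = 11/160.

11/160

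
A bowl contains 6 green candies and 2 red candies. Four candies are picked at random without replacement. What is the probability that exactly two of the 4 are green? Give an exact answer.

One ordering (green drawn first) has probability 6/8 × 5/7 × 2/6 × 1/5 = 60/1680 = 1/28.
There are C(4,2) = 6 such orderings, each equally likely, so P = 6 × 1/28 = 3/14.

3/14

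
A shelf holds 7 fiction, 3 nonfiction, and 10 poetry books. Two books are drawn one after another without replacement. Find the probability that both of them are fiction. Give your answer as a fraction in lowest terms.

P(every draw is fiction) = 7/20 × 6/19 = 42/380 = 21/190.

21/190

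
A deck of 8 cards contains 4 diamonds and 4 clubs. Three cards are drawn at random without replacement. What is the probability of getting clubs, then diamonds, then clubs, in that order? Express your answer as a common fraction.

Chain rule:
P = 4/8 × 4/7 × 3/6 = 48/336 = 1/7.

1/7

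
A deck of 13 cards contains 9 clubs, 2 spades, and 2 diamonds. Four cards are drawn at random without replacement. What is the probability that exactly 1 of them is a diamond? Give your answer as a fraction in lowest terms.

One ordering (a diamond drawn first) has probability 2/13 × 11/12 × 10/11 × 9/10 = 1980/17160 = 3/26.
There are C(4,1) = 4 such orderings, each equally likely, so P = 4 × 3/26 = 6/13.

6/13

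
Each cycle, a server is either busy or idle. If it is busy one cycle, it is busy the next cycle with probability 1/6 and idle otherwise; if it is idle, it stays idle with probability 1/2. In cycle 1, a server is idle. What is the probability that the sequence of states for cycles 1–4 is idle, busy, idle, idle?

5/24

Cycle 1 is given. For each transition, use the conditional probability from the current state:
P(busy | idle) = 1/2; P(idle | busy) = 5/6; P(idle | idle) = 1/2.
P = 1/2 × 5/6 × 1/2 = 5/24.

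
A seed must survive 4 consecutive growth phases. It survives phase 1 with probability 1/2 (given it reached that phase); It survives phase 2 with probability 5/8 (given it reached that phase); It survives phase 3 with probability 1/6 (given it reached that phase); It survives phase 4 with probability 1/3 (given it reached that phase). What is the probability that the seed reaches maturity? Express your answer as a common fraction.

Multiplying along the chain,
P = 1/2 × 5/8 × 1/6 × 1/3 = 5/288.

5/288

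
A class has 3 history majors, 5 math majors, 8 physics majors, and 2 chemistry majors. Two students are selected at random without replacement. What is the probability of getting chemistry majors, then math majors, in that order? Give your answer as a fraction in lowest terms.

Chain rule:
P = 2/18 × 5/17 = 10/306 = 5/153.

5/153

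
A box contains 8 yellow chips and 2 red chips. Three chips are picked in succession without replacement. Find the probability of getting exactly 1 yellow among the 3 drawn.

One ordering (yellow drawn first) has probability 8/10 × 2/9 × 1/8 = 16/720 = 1/45.
There are C(3,1) = 3 such orderings, each equally likely, so P = 3 × 1/45 = 1/15.

1/15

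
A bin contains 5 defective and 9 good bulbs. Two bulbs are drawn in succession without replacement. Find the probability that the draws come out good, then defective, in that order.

Chain rule:
P = 9/14 × 5/13 = 45/182.

45/182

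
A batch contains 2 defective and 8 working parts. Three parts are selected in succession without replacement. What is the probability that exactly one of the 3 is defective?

One ordering (defective drawn first) has probability 2/10 × 8/9 × 7/8 = 112/720 = 7/45.
There are C(3,1) = 3 such orderings, each equally likely, so P = 3 × 7/45 = 7/15.

7/15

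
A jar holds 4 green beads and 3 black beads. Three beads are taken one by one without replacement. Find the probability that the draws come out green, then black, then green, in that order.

Chain rule:
P = 4/7 × 3/6 × 3/5 = 36/210 = 6/35.

6/35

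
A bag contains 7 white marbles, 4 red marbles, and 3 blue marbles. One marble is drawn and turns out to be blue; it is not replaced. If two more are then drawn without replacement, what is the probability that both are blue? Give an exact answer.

After the first draw, 2 of the remaining 13 marbles are blue.
P = 2/13 × 1/12 = 2/156 = 1/78.

1/78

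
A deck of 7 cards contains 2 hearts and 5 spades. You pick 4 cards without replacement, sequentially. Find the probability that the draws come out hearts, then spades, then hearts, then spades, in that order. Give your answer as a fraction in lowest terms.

1/21

Multiply the probability of each draw given the previous ones:
P = 2/7 × 5/6 × 1/5 × 4/4 = 40/840 = 1/21.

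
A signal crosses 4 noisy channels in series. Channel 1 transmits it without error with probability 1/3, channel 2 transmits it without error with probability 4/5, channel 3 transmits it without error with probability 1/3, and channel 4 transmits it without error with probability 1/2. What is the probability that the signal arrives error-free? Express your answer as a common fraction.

Multiplying along the chain,
P = 1/3 × 4/5 × 1/3 × 1/2 = 4/90 = 2/45.

2/45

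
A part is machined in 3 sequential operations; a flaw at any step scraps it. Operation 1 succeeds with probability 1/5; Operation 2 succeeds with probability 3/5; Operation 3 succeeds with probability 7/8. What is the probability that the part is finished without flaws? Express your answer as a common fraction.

21/200

Multiplying along the chain,
P = 1/5 × 3/5 × 7/8 = 21/200.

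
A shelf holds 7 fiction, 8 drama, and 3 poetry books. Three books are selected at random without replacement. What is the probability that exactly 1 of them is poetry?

105/272

One ordering (poetry drawn first) has probability 3/18 × 15/17 × 14/16 = 630/4896 = 35/272.
There are C(3,1) = 3 such orderings, each equally likely, so P = 3 × 35/272 = 105/272.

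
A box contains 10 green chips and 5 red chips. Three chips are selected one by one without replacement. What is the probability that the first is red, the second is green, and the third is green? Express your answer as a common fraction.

15/91

Chain rule:
P = 5/15 × 10/14 × 9/13 = 450/2730 = 15/91.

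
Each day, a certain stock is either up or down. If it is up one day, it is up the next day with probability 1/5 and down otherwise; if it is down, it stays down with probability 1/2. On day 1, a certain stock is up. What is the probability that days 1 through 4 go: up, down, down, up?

Day 1 is given. For each transition, use the conditional probability from the current state:
P(down | up) = 4/5; P(down | down) = 1/2; P(up | down) = 1/2.
P = 4/5 × 1/2 × 1/2 = 4/20 = 1/5.

1/5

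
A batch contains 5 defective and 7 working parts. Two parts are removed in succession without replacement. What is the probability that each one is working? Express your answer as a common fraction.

P(all working) = 7/12 × 6/11 = 42/132 = 7/22.

7/22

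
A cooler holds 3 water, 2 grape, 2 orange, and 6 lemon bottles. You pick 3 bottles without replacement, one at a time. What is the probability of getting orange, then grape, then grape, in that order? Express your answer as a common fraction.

1/429

Each draw changes the counts, so multiply the conditional probabilities along the sequence:
P = 2/13 × 2/12 × 1/11 = 4/1716 = 1/429.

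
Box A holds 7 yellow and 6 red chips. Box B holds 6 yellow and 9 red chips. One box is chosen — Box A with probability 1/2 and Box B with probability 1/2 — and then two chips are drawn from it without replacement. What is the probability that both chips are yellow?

From Box A: P(both yellow) = (7/13)(6/12) = 7/26.
From Box B: P(both yellow) = (6/15)(5/14) = 1/7.
Total probability = (1/2)(7/26) + (1/2)(1/7) = 75/364.

75/364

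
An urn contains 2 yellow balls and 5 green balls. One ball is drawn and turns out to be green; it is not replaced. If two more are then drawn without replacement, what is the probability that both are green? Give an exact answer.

After the first draw, 4 of the remaining 6 balls are green.
P = 4/6 × 3/5 = 12/30 = 2/5.

2/5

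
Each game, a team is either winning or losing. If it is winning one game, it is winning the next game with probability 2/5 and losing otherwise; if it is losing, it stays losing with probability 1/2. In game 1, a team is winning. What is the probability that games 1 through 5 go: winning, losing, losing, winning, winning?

Game 1 is given. For each transition, use the conditional probability from the current state:
P(losing | winning) = 3/5; P(losing | losing) = 1/2; P(winning | losing) = 1/2; P(winning | winning) = 2/5.
P = 3/5 × 1/2 × 1/2 × 2/5 = 6/100 = 3/50.

3/50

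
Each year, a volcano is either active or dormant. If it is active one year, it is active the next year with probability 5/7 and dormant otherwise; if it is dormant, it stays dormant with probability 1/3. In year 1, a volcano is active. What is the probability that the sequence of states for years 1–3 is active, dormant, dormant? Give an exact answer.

Year 1 is given. For each transition, use the conditional probability from the current state:
P(dormant | active) = 2/7; P(dormant | dormant) = 1/3.
P = 2/7 × 1/3 = 2/21.

2/21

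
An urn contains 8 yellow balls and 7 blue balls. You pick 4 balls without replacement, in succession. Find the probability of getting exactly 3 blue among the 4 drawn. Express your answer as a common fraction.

One ordering (blue drawn first) has probability 7/15 × 6/14 × 5/13 × 8/12 = 1680/32760 = 2/39.
There are C(4,3) = 4 such orderings, each equally likely, so P = 4 × 2/39 = 8/39.

8/39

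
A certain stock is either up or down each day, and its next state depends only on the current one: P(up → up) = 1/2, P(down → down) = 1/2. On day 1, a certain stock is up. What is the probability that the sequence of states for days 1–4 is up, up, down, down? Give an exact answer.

1/8

Day 1 is given. For each transition, use the conditional probability from the current state:
P(up | up) = 1/2; P(down | up) = 1/2; P(down | down) = 1/2.
P = 1/2 × 1/2 × 1/2 = 1/8.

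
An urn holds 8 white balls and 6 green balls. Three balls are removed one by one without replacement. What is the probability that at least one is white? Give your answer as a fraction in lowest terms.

86/91

P(no white) = 6/14 × 5/13 × 4/12 = 120/2184 = 5/91.
P(at least one) = 1 − 5/91 = 86/91.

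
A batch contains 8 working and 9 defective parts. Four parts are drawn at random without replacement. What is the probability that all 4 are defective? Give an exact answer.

9/170

P(every draw is defective) = 9/17 × 8/16 × 7/15 × 6/14 = 3024/57120 = 9/170.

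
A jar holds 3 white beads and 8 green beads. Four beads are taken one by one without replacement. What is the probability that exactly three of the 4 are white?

4/165

One ordering (white drawn first) has probability 3/11 × 2/10 × 1/9 × 8/8 = 48/7920 = 1/165.
There are C(4,3) = 4 such orderings, each equally likely, so P = 4 × 1/165 = 4/165.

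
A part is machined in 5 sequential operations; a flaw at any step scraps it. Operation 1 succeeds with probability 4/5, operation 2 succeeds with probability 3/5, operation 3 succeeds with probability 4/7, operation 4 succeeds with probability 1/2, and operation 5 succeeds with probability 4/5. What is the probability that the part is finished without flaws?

Multiplying along the chain,
P = 4/5 × 3/5 × 4/7 × 1/2 × 4/5 = 192/1750 = 96/875.

96/875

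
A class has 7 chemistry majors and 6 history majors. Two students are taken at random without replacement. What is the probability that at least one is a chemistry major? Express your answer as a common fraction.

21/26

P(no chemistry majors) = 6/13 × 5/12 = 30/156 = 5/26.
P(at least one) = 1 − 5/26 = 21/26.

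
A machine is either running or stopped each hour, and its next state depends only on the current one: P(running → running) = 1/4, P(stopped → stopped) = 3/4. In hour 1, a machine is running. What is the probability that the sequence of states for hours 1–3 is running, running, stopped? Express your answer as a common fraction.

3/16

Hour 1 is given. For each transition, use the conditional probability from the current state:
P(running | running) = 1/4; P(stopped | running) = 3/4.
P = 1/4 × 3/4 = 3/16.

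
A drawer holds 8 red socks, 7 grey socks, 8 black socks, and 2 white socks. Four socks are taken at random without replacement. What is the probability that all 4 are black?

P = 8/25 × 7/24 × 6/23 × 5/22 = 1680/303600 = 7/1265.

7/1265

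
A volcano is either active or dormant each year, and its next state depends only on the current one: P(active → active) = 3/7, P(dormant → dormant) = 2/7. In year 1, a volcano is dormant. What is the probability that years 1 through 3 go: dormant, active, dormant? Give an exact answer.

Year 1 is given. For each transition, use the conditional probability from the current state:
P(active | dormant) = 5/7; P(dormant | active) = 4/7.
P = 5/7 × 4/7 = 20/49.

20/49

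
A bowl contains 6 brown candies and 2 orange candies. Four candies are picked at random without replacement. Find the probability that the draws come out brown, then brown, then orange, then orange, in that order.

Chain rule:
P = 6/8 × 5/7 × 2/6 × 1/5 = 60/1680 = 1/28.

1/28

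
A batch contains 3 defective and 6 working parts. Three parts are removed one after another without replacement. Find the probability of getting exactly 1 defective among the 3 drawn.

One ordering (defective drawn first) has probability 3/9 × 6/8 × 5/7 = 90/504 = 5/28.
There are C(3,1) = 3 such orderings, each equally likely, so P = 3 × 5/28 = 15/28.

15/28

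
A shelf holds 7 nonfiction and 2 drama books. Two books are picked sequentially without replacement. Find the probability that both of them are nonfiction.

P(all nonfiction) = 7/9 × 6/8 = 42/72 = 7/12.

7/12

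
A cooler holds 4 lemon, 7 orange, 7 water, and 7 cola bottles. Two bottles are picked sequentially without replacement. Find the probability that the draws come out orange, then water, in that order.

Multiply the probability of each draw given the previous ones:
P = 7/25 × 7/24 = 49/600.

49/600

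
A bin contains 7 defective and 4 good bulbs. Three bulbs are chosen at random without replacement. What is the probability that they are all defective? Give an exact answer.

7/33

P = 7/11 × 6/10 × 5/9 = 210/990 = 7/33.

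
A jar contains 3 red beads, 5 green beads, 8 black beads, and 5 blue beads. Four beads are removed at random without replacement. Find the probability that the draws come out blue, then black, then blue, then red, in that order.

4/1197

Chain rule:
P = 5/21 × 8/20 × 4/19 × 3/18 = 480/143640 = 4/1197.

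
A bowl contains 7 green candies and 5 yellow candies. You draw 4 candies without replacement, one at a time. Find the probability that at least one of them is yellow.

92/99

P(no yellow) = 7/12 × 6/11 × 5/10 × 4/9 = 840/11880 = 7/99.
P(at least one) = 1 − 7/99 = 92/99.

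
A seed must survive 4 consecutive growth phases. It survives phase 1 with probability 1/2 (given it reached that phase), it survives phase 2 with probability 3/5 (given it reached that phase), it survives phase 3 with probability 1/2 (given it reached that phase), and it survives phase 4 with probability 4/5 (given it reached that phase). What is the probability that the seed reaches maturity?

Each stage is reached only if all earlier stages succeed, so
P = 1/2 × 3/5 × 1/2 × 4/5 = 12/100 = 3/25.

3/25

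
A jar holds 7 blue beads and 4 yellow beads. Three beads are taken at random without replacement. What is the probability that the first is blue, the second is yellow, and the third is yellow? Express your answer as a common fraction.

14/165

Multiply the probability of each draw given the previous ones:
P = 7/11 × 4/10 × 3/9 = 84/990 = 14/165.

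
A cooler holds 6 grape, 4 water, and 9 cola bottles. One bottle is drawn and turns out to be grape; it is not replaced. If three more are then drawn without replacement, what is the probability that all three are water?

1/204

With the first bottle removed, 4 water remain out of 18.
P = 4/18 × 3/17 × 2/16 = 24/4896 = 1/204.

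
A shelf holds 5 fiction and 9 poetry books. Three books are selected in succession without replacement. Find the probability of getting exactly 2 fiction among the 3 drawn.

One ordering (fiction drawn first) has probability 5/14 × 4/13 × 9/12 = 180/2184 = 15/182.
There are C(3,2) = 3 such orderings, each equally likely, so P = 3 × 15/182 = 45/182.

45/182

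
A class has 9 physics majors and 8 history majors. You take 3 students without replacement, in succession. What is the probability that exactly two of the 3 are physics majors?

36/85

One ordering (physics majors drawn first) has probability 9/17 × 8/16 × 8/15 = 576/4080 = 12/85.
There are C(3,2) = 3 such orderings, each equally likely, so P = 3 × 12/85 = 36/85.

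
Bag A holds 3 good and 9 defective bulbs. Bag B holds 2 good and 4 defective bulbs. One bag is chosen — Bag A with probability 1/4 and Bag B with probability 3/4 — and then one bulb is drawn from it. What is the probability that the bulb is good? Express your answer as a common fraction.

From Bag A: P(good) = 3/12.
From Bag B: P(good) = 2/6.
Total probability = (1/4)(3/12) + (3/4)(2/6) = 5/16.

5/16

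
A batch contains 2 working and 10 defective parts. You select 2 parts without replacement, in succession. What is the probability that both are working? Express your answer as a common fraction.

1/66

P = 2/12 × 1/11 = 2/132 = 1/66.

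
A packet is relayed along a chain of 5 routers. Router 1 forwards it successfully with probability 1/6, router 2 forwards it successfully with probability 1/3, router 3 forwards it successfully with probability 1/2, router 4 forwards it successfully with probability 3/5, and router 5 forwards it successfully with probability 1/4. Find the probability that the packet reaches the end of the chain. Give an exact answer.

Each stage is reached only if all earlier stages succeed, so
P = 1/6 × 1/3 × 1/2 × 3/5 × 1/4 = 3/720 = 1/240.

1/240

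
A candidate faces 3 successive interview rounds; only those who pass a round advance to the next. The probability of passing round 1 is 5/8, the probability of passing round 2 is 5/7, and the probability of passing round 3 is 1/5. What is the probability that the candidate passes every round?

Each stage is reached only if all earlier stages succeed, so
P = 5/8 × 5/7 × 1/5 = 25/280 = 5/56.

5/56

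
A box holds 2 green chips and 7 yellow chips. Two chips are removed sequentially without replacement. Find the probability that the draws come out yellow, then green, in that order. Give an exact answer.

Chain rule:
P = 7/9 × 2/8 = 14/72 = 7/36.

7/36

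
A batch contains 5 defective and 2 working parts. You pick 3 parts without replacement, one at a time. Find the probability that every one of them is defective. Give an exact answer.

P = 5/7 × 4/6 × 3/5 = 60/210 = 2/7.

2/7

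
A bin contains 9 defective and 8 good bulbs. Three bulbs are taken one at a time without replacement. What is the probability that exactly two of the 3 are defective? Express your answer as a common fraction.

36/85

One ordering (defective drawn first) has probability 9/17 × 8/16 × 8/15 = 576/4080 = 12/85.
There are C(3,2) = 3 such orderings, each equally likely, so P = 3 × 12/85 = 36/85.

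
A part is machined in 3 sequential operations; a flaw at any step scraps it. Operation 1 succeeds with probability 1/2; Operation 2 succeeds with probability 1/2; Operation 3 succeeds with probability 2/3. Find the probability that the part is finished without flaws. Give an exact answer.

1/6

The events are sequential, so multiply the conditional probabilities:
P = 1/2 × 1/2 × 2/3 = 2/12 = 1/6.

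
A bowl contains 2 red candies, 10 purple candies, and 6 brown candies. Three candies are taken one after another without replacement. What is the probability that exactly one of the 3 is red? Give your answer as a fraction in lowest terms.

5/17

One ordering (red drawn first) has probability 2/18 × 16/17 × 15/16 = 480/4896 = 5/51.
There are C(3,1) = 3 such orderings, each equally likely, so P = 3 × 5/51 = 5/17.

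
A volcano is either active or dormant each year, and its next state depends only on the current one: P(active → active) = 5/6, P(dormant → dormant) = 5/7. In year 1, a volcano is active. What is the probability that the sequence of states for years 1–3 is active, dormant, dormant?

5/42

Year 1 is given. For each transition, use the conditional probability from the current state:
P(dormant | active) = 1/6; P(dormant | dormant) = 5/7.
P = 1/6 × 5/7 = 5/42.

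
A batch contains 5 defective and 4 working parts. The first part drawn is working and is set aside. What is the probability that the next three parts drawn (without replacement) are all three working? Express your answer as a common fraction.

1/56

After the first draw, 3 of the remaining 8 parts are working.
P = 3/8 × 2/7 × 1/6 = 6/336 = 1/56.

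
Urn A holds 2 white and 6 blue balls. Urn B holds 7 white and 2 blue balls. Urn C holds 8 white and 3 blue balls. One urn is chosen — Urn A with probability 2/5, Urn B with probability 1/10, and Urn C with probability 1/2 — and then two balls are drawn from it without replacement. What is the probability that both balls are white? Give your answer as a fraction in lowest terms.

From Urn A: P(both white) = (2/8)(1/7) = 1/28.
From Urn B: P(both white) = (7/9)(6/8) = 7/12.
From Urn C: P(both white) = (8/11)(7/10) = 28/55.
Total probability = (2/5)(1/28) + (1/10)(7/12) + (1/2)(28/55) = 3023/9240.

3023/9240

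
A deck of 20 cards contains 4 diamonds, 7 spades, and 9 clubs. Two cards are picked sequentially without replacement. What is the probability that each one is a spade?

P(every draw is a spade) = 7/20 × 6/19 = 42/380 = 21/190.

21/190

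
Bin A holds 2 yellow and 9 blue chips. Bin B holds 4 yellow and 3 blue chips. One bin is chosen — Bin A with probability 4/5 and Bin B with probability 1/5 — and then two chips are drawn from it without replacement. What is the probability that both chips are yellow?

From Bin A: P(both yellow) = (2/11)(1/10) = 1/55.
From Bin B: P(both yellow) = (4/7)(3/6) = 2/7.
Total probability = (4/5)(1/55) + (1/5)(2/7) = 138/1925.

138/1925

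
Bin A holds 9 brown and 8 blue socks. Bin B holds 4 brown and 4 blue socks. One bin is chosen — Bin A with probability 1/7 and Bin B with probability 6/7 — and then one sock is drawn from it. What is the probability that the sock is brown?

60/119

From Bin A: P(brown) = 9/17.
From Bin B: P(brown) = 4/8.
Total probability = (1/7)(9/17) + (6/7)(4/8) = 60/119.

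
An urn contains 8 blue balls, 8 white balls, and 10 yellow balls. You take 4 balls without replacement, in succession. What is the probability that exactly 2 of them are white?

2142/7475

One ordering (white drawn first) has probability 8/26 × 7/25 × 18/24 × 17/23 = 17136/358800 = 357/7475.
There are C(4,2) = 6 such orderings, each equally likely, so P = 6 × 357/7475 = 2142/7475.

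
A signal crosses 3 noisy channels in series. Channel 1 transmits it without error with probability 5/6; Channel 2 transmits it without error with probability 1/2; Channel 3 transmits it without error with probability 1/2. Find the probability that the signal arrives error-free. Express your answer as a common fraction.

5/24

The events are sequential, so multiply the conditional probabilities:
P = 5/6 × 1/2 × 1/2 = 5/24.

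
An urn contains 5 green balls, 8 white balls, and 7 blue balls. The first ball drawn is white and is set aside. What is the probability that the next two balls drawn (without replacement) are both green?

With the first ball removed, 5 green remain out of 19.
P = 5/19 × 4/18 = 20/342 = 10/171.

10/171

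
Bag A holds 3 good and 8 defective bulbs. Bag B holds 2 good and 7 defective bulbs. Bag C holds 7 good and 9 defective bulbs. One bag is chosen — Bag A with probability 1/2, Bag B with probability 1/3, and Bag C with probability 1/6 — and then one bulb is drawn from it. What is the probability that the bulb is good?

From Bag A: P(good) = 3/11.
From Bag B: P(good) = 2/9.
From Bag C: P(good) = 7/16.
Total probability = (1/2)(3/11) + (1/3)(2/9) + (1/6)(7/16) = 2693/9504.

2693/9504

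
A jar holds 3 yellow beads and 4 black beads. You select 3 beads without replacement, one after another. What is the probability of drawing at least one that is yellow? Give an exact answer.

31/35

P(no yellow) = 4/7 × 3/6 × 2/5 = 24/210 = 4/35.
P(at least one) = 1 − 4/35 = 31/35.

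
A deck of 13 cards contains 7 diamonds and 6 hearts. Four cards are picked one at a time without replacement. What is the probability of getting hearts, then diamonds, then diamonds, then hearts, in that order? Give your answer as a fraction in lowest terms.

21/286

Multiply the probability of each draw given the previous ones:
P = 6/13 × 7/12 × 6/11 × 5/10 = 1260/17160 = 21/286.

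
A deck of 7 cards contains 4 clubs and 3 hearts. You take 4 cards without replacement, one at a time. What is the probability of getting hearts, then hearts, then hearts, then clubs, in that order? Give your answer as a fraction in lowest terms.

1/35

Chain rule:
P = 3/7 × 2/6 × 1/5 × 4/4 = 24/840 = 1/35.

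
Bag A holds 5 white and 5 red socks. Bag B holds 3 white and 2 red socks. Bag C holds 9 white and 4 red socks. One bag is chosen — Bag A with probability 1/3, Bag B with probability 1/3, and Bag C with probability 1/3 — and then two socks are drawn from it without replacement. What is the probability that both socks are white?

From Bag A: P(both white) = (5/10)(4/9) = 2/9.
From Bag B: P(both white) = (3/5)(2/4) = 3/10.
From Bag C: P(both white) = (9/13)(8/12) = 6/13.
Total probability = (1/3)(2/9) + (1/3)(3/10) + (1/3)(6/13) = 1151/3510.

1151/3510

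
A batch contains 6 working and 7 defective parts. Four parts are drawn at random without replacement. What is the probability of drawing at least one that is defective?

140/143

P(no defective) = 6/13 × 5/12 × 4/11 × 3/10 = 360/17160 = 3/143.
P(at least one) = 1 − 3/143 = 140/143.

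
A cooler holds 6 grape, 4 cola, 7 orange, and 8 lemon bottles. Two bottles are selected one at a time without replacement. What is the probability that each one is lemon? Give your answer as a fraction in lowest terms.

7/75

P = 8/25 × 7/24 = 56/600 = 7/75.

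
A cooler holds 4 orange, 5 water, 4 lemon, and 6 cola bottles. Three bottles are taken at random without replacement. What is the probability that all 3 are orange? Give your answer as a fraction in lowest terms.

P(all orange) = 4/19 × 3/18 × 2/17 = 24/5814 = 4/969.

4/969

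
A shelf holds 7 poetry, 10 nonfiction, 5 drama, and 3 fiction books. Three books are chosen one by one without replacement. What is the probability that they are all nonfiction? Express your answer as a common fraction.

P(all nonfiction) = 10/25 × 9/24 × 8/23 = 720/13800 = 6/115.

6/115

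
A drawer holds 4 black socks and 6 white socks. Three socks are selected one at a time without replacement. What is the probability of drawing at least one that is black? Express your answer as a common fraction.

5/6

P(no black) = 6/10 × 5/9 × 4/8 = 120/720 = 1/6.
P(at least one) = 1 − 1/6 = 5/6.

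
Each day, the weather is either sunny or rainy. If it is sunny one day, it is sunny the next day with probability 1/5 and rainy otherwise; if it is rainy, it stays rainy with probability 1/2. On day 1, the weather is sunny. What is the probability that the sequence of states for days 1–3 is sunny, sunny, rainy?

Day 1 is given. For each transition, use the conditional probability from the current state:
P(sunny | sunny) = 1/5; P(rainy | sunny) = 4/5.
P = 1/5 × 4/5 = 4/25.

4/25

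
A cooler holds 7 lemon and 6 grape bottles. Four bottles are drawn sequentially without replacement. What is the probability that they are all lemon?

P = 7/13 × 6/12 × 5/11 × 4/10 = 840/17160 = 7/143.

7/143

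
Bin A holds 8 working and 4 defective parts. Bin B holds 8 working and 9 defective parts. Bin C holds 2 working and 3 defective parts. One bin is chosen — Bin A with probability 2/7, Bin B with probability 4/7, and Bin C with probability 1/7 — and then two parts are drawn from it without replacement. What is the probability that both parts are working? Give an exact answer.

From Bin A: P(both working) = (8/12)(7/11) = 14/33.
From Bin B: P(both working) = (8/17)(7/16) = 7/34.
From Bin C: P(both working) = (2/5)(1/4) = 1/10.
Total probability = (2/7)(14/33) + (4/7)(7/34) + (1/7)(1/10) = 9941/39270.

9941/39270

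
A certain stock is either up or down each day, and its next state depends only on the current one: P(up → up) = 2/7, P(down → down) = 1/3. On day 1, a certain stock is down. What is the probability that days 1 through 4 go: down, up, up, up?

Day 1 is given. For each transition, use the conditional probability from the current state:
P(up | down) = 2/3; P(up | up) = 2/7; P(up | up) = 2/7.
P = 2/3 × 2/7 × 2/7 = 8/147.

8/147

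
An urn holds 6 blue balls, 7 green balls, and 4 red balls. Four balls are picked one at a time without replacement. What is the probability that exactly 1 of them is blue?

One ordering (blue drawn first) has probability 6/17 × 11/16 × 10/15 × 9/14 = 5940/57120 = 99/952.
There are C(4,1) = 4 such orderings, each equally likely, so P = 4 × 99/952 = 99/238.

99/238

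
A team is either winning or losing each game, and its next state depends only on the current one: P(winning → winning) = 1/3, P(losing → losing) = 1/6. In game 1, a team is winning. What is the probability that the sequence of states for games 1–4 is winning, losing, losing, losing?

1/54

Game 1 is given. For each transition, use the conditional probability from the current state:
P(losing | winning) = 2/3; P(losing | losing) = 1/6; P(losing | losing) = 1/6.
P = 2/3 × 1/6 × 1/6 = 2/108 = 1/54.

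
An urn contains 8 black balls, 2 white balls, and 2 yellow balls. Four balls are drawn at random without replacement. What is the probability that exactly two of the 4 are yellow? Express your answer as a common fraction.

One ordering (yellow drawn first) has probability 2/12 × 1/11 × 10/10 × 9/9 = 180/11880 = 1/66.
There are C(4,2) = 6 such orderings, each equally likely, so P = 6 × 1/66 = 1/11.

1/11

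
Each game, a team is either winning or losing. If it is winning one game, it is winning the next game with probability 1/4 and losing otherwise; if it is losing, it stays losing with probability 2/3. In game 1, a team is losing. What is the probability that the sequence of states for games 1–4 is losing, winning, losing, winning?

1/12

Game 1 is given. For each transition, use the conditional probability from the current state:
P(winning | losing) = 1/3; P(losing | winning) = 3/4; P(winning | losing) = 1/3.
P = 1/3 × 3/4 × 1/3 = 3/36 = 1/12.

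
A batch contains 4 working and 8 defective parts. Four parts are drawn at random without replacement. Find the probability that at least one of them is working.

85/99

P(no working) = 8/12 × 7/11 × 6/10 × 5/9 = 1680/11880 = 14/99.
P(at least one) = 1 − 14/99 = 85/99.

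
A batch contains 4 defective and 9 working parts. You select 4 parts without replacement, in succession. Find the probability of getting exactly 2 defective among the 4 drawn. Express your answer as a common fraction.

One ordering (defective drawn first) has probability 4/13 × 3/12 × 9/11 × 8/10 = 864/17160 = 36/715.
There are C(4,2) = 6 such orderings, each equally likely, so P = 6 × 36/715 = 216/715.

216/715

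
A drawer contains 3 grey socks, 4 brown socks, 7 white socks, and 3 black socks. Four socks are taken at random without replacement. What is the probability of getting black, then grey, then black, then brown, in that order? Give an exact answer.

Multiply the probability of each draw given the previous ones:
P = 3/17 × 3/16 × 2/15 × 4/14 = 72/57120 = 3/2380.

3/2380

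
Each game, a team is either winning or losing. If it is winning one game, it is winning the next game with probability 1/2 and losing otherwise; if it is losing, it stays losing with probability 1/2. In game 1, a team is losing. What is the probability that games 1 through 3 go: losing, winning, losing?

Game 1 is given. For each transition, use the conditional probability from the current state:
P(winning | losing) = 1/2; P(losing | winning) = 1/2.
P = 1/2 × 1/2 = 1/4.

1/4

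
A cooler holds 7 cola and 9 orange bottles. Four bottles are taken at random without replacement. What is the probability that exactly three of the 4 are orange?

One ordering (orange drawn first) has probability 9/16 × 8/15 × 7/14 × 7/13 = 3528/43680 = 21/260.
There are C(4,3) = 4 such orderings, each equally likely, so P = 4 × 21/260 = 21/65.

21/65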